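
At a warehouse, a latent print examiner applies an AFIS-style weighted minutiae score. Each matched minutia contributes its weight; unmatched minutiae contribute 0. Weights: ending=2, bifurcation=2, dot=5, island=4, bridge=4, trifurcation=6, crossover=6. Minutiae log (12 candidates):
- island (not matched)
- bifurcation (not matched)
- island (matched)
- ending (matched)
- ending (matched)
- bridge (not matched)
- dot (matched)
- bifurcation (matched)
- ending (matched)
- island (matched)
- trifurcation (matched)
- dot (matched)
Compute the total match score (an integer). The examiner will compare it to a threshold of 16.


Weighted minutiae match score:
  island: not matched, +0
  bifurcation: not matched, +0
  island: matched, +4 (running total 4)
  ending: matched, +2 (running total 6)
  ending: matched, +2 (running total 8)
  bridge: not matched, +0
  dot: matched, +5 (running total 13)
  bifurcation: matched, +2 (running total 15)
  ending: matched, +2 (running total 17)
  island: matched, +4 (running total 21)
  trifurcation: matched, +6 (running total 27)
  dot: matched, +5 (running total 32)
Total score = 32
Threshold = 16; verdict = identification

32


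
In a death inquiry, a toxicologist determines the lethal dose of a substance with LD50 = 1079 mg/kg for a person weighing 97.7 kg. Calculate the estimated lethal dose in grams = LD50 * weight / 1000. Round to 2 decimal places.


Lethal dose calculation:
Lethal dose = LD50 * body_weight / 1000
= 1079 * 97.7 / 1000
= 105418.3 / 1000
= 105.42 g

105.42


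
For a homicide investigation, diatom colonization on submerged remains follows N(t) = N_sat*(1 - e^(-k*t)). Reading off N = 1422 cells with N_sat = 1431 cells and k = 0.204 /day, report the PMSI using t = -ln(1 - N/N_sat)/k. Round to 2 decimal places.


PMSI from diatom colonization curve:
N / N_sat = 1422 / 1431 = 0.993711
1 - N/N_sat = 0.006289
ln(1 - N/N_sat) = -5.068953
t = -ln(1 - N/N_sat) / k = -(-5.068953) / 0.204 = 24.85 days

24.85


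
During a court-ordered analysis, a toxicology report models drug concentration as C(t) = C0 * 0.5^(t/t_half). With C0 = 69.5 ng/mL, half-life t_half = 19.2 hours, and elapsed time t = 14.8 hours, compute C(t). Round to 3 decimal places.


Drug concentration decay:
Number of half-lives = t / t_half = 14.8 / 19.2 = 0.770833
Decay factor = 0.5^0.770833 = 0.58607898
C(t) = 69.5 * 0.58607898 = 40.732 ng/mL

40.732


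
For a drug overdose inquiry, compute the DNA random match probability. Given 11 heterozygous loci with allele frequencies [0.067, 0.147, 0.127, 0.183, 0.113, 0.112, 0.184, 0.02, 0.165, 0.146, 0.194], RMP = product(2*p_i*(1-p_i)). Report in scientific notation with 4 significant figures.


Computing RMP for 11 loci:
Locus 1: 2 * 0.067 * 0.933 = 0.125022
Locus 2: 2 * 0.147 * 0.853 = 0.250782
Locus 3: 2 * 0.127 * 0.873 = 0.221742
Locus 4: 2 * 0.183 * 0.817 = 0.299022
Locus 5: 2 * 0.113 * 0.887 = 0.200462
Locus 6: 2 * 0.112 * 0.888 = 0.198912
Locus 7: 2 * 0.184 * 0.816 = 0.300288
Locus 8: 2 * 0.02 * 0.98 = 0.0392
Locus 9: 2 * 0.165 * 0.835 = 0.27555
Locus 10: 2 * 0.146 * 0.854 = 0.249368
Locus 11: 2 * 0.194 * 0.806 = 0.312728
RMP = 2.097e-08

2.097e-08


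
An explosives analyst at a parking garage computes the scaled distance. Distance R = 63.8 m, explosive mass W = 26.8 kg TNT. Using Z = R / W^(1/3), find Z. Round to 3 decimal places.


Scaled distance calculation:
W^(1/3) = 26.8^(1/3) = 2.992574
Z = R / W^(1/3) = 63.8 / 2.992574
Z = 21.319 m/kg^(1/3)

21.319


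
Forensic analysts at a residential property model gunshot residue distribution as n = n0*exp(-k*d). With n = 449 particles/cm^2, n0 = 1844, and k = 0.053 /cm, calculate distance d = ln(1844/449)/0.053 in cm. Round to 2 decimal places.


GSR distance calculation:
n0/n = 1844 / 449 = 4.106904
ln(n0/n) = 1.412669
d = 1.412669 / 0.053 = 26.65 cm

26.65


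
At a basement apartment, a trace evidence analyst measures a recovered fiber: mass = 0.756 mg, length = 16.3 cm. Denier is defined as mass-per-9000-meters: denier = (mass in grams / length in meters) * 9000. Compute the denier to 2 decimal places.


Denier calculation:
Mass in grams = 0.756 mg / 1000 = 0.000756 g
Length in meters = 16.3 cm / 100 = 0.163 m
Linear density = mass / length = 0.000756 / 0.163 = 0.00463804 g/m
Denier = (g/m) * 9000 = 0.00463804 * 9000 = 41.74

41.74


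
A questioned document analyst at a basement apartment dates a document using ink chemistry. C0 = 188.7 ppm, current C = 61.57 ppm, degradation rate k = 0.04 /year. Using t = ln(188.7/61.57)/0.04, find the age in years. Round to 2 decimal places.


Document age estimation:
C0/C = 188.7 / 61.57 = 3.064804
ln(C0/C) = 1.119984
t = 1.119984 / 0.04 = 28.00 years

28.00


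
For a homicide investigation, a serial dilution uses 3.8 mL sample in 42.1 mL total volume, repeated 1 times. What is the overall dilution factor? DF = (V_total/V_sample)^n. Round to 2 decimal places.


Dilution factor calculation:
Single dilution = V_total / V_sample = 42.1 / 3.8 ≈ 11.078947
Number of dilutions = 1
Total DF = (42.1 / 3.8)^1 (full precision, rounded at the end) = 11.08

11.08


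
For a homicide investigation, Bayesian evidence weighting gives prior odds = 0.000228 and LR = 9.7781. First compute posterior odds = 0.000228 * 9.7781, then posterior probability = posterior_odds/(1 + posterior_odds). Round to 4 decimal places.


Bayesian evidence evaluation:
Posterior odds = prior_odds * LR = 0.000228 * 9.7781 = 0.002229407
Posterior probability = posterior_odds / (1 + posterior_odds)
= 0.002229407 / (1 + 0.002229407)
= 0.002229407 / 1.002229407
= 0.0022

0.0022


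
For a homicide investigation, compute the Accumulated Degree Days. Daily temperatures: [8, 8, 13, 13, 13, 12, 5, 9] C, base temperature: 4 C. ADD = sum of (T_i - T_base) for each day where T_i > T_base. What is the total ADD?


Computing ADD day by day:
Day 1: max(0, 8 - 4) = 4
Day 2: max(0, 8 - 4) = 4
Day 3: max(0, 13 - 4) = 9
Day 4: max(0, 13 - 4) = 9
Day 5: max(0, 13 - 4) = 9
Day 6: max(0, 12 - 4) = 8
Day 7: max(0, 5 - 4) = 1
Day 8: max(0, 9 - 4) = 5
Total ADD = 49

49


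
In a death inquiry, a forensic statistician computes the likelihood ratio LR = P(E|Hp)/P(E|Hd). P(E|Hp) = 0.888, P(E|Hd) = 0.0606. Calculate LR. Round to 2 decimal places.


Likelihood ratio calculation:
LR = P(E|Hp) / P(E|Hd)
LR = 0.888 / 0.0606
LR = 14.65

14.65


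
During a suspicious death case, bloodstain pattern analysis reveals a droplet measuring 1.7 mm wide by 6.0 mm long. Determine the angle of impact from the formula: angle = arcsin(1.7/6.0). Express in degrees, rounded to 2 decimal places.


Blood spatter impact angle calculation:
width / length = 1.7 / 6.0 = 0.283333
angle = arcsin(0.283333)
angle = 16.46 degrees

16.46


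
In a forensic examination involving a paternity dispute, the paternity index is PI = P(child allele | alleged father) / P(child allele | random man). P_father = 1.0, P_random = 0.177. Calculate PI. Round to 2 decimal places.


Paternity Index calculation:
PI = P(allele|father) / P(allele|random)
PI = 1.0 / 0.177
PI = 5.65

5.65


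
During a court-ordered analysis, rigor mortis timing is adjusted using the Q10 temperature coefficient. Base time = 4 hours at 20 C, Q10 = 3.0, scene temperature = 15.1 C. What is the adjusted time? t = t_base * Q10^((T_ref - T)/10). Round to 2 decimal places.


Rigor mortis time adjustment:
Exponent = (T_ref - T_actual) / 10 = (20 - 15.1) / 10 = 0.49
Q10 factor = 3.0^0.49 = 1.71313
t_adjusted = 4 * 1.71313 = 6.85 hours

6.85


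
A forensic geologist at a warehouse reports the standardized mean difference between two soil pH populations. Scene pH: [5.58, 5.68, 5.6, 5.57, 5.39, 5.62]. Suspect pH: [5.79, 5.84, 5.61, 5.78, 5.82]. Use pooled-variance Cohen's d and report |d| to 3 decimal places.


Pooled-variance Cohen's d for soil pH comparison:
Scene mean = 33.44 / 6 = 5.573333
Suspect mean = 28.84 / 5 = 5.768
Scene sample variance s_s^2 = 0.009587
Suspect sample variance s_c^2 = 0.00837
Pooled variance = ((n_s-1)*s_s^2 + (n_c-1)*s_c^2) / (n_s + n_c - 2) = 0.009046
Pooled SD = sqrt(0.009046) = 0.09511
Mean difference = -0.194667
|d| = |-0.194667| / 0.09511 = 2.047

2.047


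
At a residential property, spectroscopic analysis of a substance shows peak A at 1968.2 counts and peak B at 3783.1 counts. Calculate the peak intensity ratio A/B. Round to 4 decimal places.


Spectral peak ratio:
Peak A = 1968.2 counts
Peak B = 3783.1 counts
Ratio = 1968.2 / 3783.1 = 0.5203

0.5203


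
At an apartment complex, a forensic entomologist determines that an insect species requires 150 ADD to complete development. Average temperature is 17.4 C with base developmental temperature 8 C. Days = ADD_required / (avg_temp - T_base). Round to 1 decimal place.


Insect development time:
Effective temperature = avg_temp - T_base = 17.4 - 8 = 9.4 C
Days = ADD / effective_temp = 150 / 9.4 = 16.0 days

16.0


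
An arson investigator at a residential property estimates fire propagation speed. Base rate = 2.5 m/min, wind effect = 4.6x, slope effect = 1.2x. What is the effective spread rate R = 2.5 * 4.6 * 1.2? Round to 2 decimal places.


Fire spread rate calculation:
R = R0 * wind_factor * slope_factor
= 2.5 * 4.6 * 1.2
= 11.5 * 1.2
= 13.80 m/min

13.80


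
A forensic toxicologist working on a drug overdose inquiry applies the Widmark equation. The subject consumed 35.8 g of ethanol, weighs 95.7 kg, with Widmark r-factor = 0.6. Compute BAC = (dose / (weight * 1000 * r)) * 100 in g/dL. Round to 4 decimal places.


Applying the Widmark formula:
BAC = (dose_g / (body_wt * 1000 * r)) * 100
Denominator = 95.7 * 1000 * 0.6 = 57420
BAC = (35.8 / 57420) * 100
BAC = 0.0623 g/dL

0.0623


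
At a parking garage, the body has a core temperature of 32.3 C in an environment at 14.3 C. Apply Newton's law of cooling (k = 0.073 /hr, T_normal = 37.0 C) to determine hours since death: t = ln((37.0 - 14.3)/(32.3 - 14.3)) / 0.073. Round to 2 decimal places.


Using Newton's law of cooling:
t = ln((T_normal - T_ambient) / (T_body - T_ambient)) / k
T_normal - T_ambient = 22.7
T_body - T_ambient = 18.0
Ratio = 1.261111
ln(ratio) = 0.231993
t = 0.231993 / 0.073 = 3.18 hours

3.18


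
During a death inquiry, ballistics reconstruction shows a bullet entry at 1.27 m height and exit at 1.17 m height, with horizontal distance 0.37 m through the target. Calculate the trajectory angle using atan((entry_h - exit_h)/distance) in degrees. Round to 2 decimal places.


Bullet trajectory angle:
Height difference = 1.27 - 1.17 = 0.1 m
angle = atan(0.1 / 0.37)
angle = atan(0.27027)
angle = 15.12 degrees

15.12


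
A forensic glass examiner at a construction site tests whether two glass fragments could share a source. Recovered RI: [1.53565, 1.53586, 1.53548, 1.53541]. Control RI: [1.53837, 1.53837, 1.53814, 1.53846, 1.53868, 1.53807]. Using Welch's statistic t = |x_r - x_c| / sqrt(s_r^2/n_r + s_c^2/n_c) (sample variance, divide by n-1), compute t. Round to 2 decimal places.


Welch's t-criterion for glass RI comparison:
Recovered mean = sum / n_r = 6.1424 / 4 = 1.5356
Control mean = sum / n_c = 9.23009 / 6 = 1.5383483
Recovered sample variance s_r^2 = 4.02e-08
Control sample variance s_c^2 = 4.88567e-08
Welch SE (unpooled) = sqrt(s_r^2/n_r + s_c^2/n_c) = sqrt(1.005e-08 + 8.14278e-09) = sqrt(1.81928e-08) = 0.000134881
|mean_r - mean_c| = 0.00274833
t = 0.00274833 / 0.000134881 = 20.38

20.38


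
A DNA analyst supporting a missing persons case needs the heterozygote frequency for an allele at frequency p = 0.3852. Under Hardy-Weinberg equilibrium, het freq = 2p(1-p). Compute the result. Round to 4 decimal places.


Hardy-Weinberg heterozygote frequency:
q = 1 - p = 1 - 0.3852 = 0.6148
2pq = 2 * 0.3852 * 0.6148 = 0.4736

0.4736


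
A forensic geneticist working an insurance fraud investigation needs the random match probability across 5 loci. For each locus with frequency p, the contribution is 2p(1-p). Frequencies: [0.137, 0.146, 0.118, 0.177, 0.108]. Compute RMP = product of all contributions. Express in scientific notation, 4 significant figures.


Computing RMP for 5 loci:
Locus 1: 2 * 0.137 * 0.863 = 0.236462
Locus 2: 2 * 0.146 * 0.854 = 0.249368
Locus 3: 2 * 0.118 * 0.882 = 0.208152
Locus 4: 2 * 0.177 * 0.823 = 0.291342
Locus 5: 2 * 0.108 * 0.892 = 0.192672
RMP = 6.890e-04

6.890e-04


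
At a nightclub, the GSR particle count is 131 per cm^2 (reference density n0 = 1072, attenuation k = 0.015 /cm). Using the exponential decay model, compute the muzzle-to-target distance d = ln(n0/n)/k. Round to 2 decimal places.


GSR distance calculation:
n0/n = 1072 / 131 = 8.183206
ln(n0/n) = 2.102084
d = 2.102084 / 0.015 = 140.14 cm

140.14


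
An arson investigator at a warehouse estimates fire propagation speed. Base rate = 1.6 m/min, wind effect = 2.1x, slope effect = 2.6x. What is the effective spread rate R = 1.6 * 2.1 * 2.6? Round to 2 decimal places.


Fire spread rate calculation:
R = R0 * wind_factor * slope_factor
= 1.6 * 2.1 * 2.6
= 3.36 * 2.6
= 8.74 m/min

8.74


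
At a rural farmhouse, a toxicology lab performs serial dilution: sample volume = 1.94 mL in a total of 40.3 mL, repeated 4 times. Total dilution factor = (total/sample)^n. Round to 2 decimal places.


Dilution factor calculation:
Single dilution = V_total / V_sample = 40.3 / 1.94 ≈ 20.773196
Number of dilutions = 4
Total DF = (40.3 / 1.94)^4 (full precision, rounded at the end) = 186214.40

186214.40


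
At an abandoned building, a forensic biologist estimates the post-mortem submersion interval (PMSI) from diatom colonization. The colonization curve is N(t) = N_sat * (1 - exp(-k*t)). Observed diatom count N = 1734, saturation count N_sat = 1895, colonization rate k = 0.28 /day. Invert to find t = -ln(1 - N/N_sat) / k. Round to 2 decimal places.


PMSI from diatom colonization curve:
N / N_sat = 1734 / 1895 = 0.91504
1 - N/N_sat = 0.08496
ln(1 - N/N_sat) = -2.465575
t = -ln(1 - N/N_sat) / k = -(-2.465575) / 0.28 = 8.81 days

8.81


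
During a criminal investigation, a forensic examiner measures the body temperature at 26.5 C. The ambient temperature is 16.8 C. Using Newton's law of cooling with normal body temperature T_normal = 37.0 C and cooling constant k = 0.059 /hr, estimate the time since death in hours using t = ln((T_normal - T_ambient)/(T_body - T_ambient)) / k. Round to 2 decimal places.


Using Newton's law of cooling:
t = ln((T_normal - T_ambient) / (T_body - T_ambient)) / k
T_normal - T_ambient = 20.2
T_body - T_ambient = 9.7
Ratio = 2.082474
ln(ratio) = 0.733557
t = 0.733557 / 0.059 = 12.43 hours

12.43


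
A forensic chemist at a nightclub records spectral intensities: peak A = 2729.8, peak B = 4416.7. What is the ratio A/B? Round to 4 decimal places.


Spectral peak ratio:
Peak A = 2729.8 counts
Peak B = 4416.7 counts
Ratio = 2729.8 / 4416.7 = 0.6181

0.6181


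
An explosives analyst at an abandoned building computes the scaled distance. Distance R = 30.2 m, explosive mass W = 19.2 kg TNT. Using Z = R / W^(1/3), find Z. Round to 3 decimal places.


Scaled distance calculation:
W^(1/3) = 19.2^(1/3) = 2.677732
Z = R / W^(1/3) = 30.2 / 2.677732
Z = 11.278 m/kg^(1/3)

11.278


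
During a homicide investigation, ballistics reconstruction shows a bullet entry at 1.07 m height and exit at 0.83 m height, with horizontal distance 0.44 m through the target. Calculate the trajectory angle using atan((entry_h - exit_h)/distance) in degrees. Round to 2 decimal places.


Bullet trajectory angle:
Height difference = 1.07 - 0.83 = 0.24 m
angle = atan(0.24 / 0.44)
angle = atan(0.545455)
angle = 28.61 degrees

28.61


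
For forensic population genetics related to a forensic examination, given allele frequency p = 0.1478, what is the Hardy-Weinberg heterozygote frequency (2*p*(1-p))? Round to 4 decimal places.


Hardy-Weinberg heterozygote frequency:
q = 1 - p = 1 - 0.1478 = 0.8522
2pq = 2 * 0.1478 * 0.8522 = 0.2519

0.2519


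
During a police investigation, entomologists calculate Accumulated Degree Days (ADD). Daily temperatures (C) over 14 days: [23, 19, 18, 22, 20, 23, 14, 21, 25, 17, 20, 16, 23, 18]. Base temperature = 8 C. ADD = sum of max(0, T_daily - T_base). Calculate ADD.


Computing ADD day by day:
Day 1: max(0, 23 - 8) = 15
Day 2: max(0, 19 - 8) = 11
Day 3: max(0, 18 - 8) = 10
Day 4: max(0, 22 - 8) = 14
Day 5: max(0, 20 - 8) = 12
Day 6: max(0, 23 - 8) = 15
Day 7: max(0, 14 - 8) = 6
Day 8: max(0, 21 - 8) = 13
Day 9: max(0, 25 - 8) = 17
Day 10: max(0, 17 - 8) = 9
Day 11: max(0, 20 - 8) = 12
Day 12: max(0, 16 - 8) = 8
Day 13: max(0, 23 - 8) = 15
Day 14: max(0, 18 - 8) = 10
Total ADD = 167

167


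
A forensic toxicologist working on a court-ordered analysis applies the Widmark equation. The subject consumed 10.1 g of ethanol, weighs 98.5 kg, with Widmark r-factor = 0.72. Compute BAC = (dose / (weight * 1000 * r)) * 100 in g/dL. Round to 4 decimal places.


Applying the Widmark formula:
BAC = (dose_g / (body_wt * 1000 * r)) * 100
Denominator = 98.5 * 1000 * 0.72 = 70920
BAC = (10.1 / 70920) * 100
BAC = 0.0142 g/dL

0.0142


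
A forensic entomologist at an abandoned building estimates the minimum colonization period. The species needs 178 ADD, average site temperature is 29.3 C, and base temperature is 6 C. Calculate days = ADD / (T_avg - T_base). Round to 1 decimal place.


Insect development time:
Effective temperature = avg_temp - T_base = 29.3 - 6 = 23.3 C
Days = ADD / effective_temp = 178 / 23.3 = 7.6 days

7.6


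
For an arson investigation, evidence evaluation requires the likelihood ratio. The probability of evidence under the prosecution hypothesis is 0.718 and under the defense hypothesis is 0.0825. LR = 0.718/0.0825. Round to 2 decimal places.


Likelihood ratio calculation:
LR = P(E|Hp) / P(E|Hd)
LR = 0.718 / 0.0825
LR = 8.70

8.70


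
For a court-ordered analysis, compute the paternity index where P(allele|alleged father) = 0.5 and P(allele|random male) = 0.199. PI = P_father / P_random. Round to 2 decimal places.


Paternity Index calculation:
PI = P(allele|father) / P(allele|random)
PI = 0.5 / 0.199
PI = 2.51

2.51


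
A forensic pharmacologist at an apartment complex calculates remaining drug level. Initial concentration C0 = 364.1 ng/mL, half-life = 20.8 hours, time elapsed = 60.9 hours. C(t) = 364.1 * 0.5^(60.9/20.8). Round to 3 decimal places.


Drug concentration decay:
Number of half-lives = t / t_half = 60.9 / 20.8 = 2.927885
Decay factor = 0.5^2.927885 = 0.13140709
C(t) = 364.1 * 0.13140709 = 47.845 ng/mL

47.845


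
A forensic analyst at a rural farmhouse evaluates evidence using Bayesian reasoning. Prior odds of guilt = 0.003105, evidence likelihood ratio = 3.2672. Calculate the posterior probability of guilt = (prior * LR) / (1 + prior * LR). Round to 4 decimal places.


Bayesian evidence evaluation:
Posterior odds = prior_odds * LR = 0.003105 * 3.2672 = 0.01014466
Posterior probability = posterior_odds / (1 + posterior_odds)
= 0.01014466 / (1 + 0.01014466)
= 0.01014466 / 1.01014466
= 0.0100

0.0100


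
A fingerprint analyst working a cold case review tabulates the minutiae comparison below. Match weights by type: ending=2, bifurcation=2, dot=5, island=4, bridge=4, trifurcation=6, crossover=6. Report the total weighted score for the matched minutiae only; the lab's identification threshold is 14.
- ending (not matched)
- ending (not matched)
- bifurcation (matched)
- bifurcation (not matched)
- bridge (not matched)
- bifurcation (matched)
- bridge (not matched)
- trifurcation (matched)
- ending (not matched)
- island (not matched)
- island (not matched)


Weighted minutiae match score:
  ending: not matched, +0
  ending: not matched, +0
  bifurcation: matched, +2 (running total 2)
  bifurcation: not matched, +0
  bridge: not matched, +0
  bifurcation: matched, +2 (running total 4)
  bridge: not matched, +0
  trifurcation: matched, +6 (running total 10)
  ending: not matched, +0
  island: not matched, +0
  island: not matched, +0
Total score = 10
Threshold = 14; verdict = inconclusive

10


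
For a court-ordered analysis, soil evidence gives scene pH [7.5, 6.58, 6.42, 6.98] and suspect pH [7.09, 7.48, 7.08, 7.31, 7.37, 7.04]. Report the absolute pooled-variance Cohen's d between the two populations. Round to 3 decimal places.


Pooled-variance Cohen's d for soil pH comparison:
Scene mean = 27.48 / 4 = 6.87
Suspect mean = 43.37 / 6 = 7.228333
Scene sample variance s_s^2 = 0.231867
Suspect sample variance s_c^2 = 0.033337
Pooled variance = ((n_s-1)*s_s^2 + (n_c-1)*s_c^2) / (n_s + n_c - 2) = 0.107785
Pooled SD = sqrt(0.107785) = 0.328306
Mean difference = -0.358333
|d| = |-0.358333| / 0.328306 = 1.091

1.091


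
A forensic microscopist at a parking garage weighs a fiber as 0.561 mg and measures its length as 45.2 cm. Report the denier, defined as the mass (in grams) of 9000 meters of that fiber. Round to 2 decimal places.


Denier calculation:
Mass in grams = 0.561 mg / 1000 = 0.000561 g
Length in meters = 45.2 cm / 100 = 0.452 m
Linear density = mass / length = 0.000561 / 0.452 = 0.00124115 g/m
Denier = (g/m) * 9000 = 0.00124115 * 9000 = 11.17

11.17


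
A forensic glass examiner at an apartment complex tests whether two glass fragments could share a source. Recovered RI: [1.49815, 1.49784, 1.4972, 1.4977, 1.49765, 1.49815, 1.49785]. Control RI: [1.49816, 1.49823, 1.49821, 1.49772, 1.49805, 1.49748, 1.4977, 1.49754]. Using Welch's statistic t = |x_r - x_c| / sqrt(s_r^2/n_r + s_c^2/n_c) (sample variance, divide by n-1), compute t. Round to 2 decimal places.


Welch's t-criterion for glass RI comparison:
Recovered mean = sum / n_r = 10.48454 / 7 = 1.4977914
Control mean = sum / n_c = 11.98309 / 8 = 1.4978863
Recovered sample variance s_r^2 = 1.06848e-07
Control sample variance s_c^2 = 9.59982e-08
Welch SE (unpooled) = sqrt(s_r^2/n_r + s_c^2/n_c) = sqrt(1.52639e-08 + 1.19998e-08) = sqrt(2.72637e-08) = 0.000165117
|mean_r - mean_c| = 9.48214e-05
t = 9.48214e-05 / 0.000165117 = 0.57

0.57


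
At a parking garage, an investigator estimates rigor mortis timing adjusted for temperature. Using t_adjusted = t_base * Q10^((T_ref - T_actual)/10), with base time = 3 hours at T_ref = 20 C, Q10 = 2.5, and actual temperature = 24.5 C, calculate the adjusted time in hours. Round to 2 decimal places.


Rigor mortis time adjustment:
Exponent = (T_ref - T_actual) / 10 = (20 - 24.5) / 10 = -0.45
Q10 factor = 2.5^-0.45 = 0.66211
t_adjusted = 3 * 0.66211 = 1.99 hours

1.99


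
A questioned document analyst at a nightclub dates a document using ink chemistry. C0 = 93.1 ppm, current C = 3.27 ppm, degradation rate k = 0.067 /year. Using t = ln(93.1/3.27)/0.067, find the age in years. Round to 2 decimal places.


Document age estimation:
C0/C = 93.1 / 3.27 = 28.470948
ln(C0/C) = 3.348884
t = 3.348884 / 0.067 = 49.98 years

49.98


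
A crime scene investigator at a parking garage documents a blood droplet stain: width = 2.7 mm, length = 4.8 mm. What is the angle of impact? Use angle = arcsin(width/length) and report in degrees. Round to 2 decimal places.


Blood spatter impact angle calculation:
width / length = 2.7 / 4.8 = 0.5625
angle = arcsin(0.5625)
angle = 34.23 degrees

34.23


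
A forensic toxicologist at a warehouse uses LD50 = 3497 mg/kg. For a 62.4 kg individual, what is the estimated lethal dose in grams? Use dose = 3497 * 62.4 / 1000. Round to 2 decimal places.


Lethal dose calculation:
Lethal dose = LD50 * body_weight / 1000
= 3497 * 62.4 / 1000
= 218212.8 / 1000
= 218.21 g

218.21


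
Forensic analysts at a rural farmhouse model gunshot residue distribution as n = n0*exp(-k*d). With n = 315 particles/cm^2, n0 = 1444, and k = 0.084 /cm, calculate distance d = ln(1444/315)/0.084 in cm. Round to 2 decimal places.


GSR distance calculation:
n0/n = 1444 / 315 = 4.584127
ln(n0/n) = 1.5226
d = 1.5226 / 0.084 = 18.13 cm

18.13


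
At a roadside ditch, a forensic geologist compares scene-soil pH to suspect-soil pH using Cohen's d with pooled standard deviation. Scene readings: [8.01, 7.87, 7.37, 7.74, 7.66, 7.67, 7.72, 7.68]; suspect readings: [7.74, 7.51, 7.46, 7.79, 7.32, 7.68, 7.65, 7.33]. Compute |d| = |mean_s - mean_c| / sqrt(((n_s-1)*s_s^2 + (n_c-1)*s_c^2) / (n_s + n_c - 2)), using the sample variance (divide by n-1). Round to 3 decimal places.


Pooled-variance Cohen's d for soil pH comparison:
Scene mean = 61.72 / 8 = 7.715
Suspect mean = 60.48 / 8 = 7.56
Scene sample variance s_s^2 = 0.033857
Suspect sample variance s_c^2 = 0.032971
Pooled variance = ((n_s-1)*s_s^2 + (n_c-1)*s_c^2) / (n_s + n_c - 2) = 0.033414
Pooled SD = sqrt(0.033414) = 0.182795
Mean difference = 0.155
|d| = |0.155| / 0.182795 = 0.848

0.848


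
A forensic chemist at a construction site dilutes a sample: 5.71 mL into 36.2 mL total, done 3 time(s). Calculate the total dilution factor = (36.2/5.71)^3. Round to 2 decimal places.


Dilution factor calculation:
Single dilution = V_total / V_sample = 36.2 / 5.71 ≈ 6.339755
Number of dilutions = 3
Total DF = (36.2 / 5.71)^3 (full precision, rounded at the end) = 254.81

254.81


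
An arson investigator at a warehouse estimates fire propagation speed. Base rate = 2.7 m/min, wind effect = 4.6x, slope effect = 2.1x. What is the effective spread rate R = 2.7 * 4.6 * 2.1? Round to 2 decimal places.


Fire spread rate calculation:
R = R0 * wind_factor * slope_factor
= 2.7 * 4.6 * 2.1
= 12.42 * 2.1
= 26.08 m/min

26.08


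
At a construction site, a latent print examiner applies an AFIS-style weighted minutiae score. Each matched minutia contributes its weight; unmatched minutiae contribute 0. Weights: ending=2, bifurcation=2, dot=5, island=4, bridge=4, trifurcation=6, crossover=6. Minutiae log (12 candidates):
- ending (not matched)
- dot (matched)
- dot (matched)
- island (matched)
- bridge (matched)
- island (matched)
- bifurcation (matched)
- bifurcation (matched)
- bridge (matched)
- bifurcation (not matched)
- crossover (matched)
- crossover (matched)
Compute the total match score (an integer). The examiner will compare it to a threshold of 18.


Weighted minutiae match score:
  ending: not matched, +0
  dot: matched, +5 (running total 5)
  dot: matched, +5 (running total 10)
  island: matched, +4 (running total 14)
  bridge: matched, +4 (running total 18)
  island: matched, +4 (running total 22)
  bifurcation: matched, +2 (running total 24)
  bifurcation: matched, +2 (running total 26)
  bridge: matched, +4 (running total 30)
  bifurcation: not matched, +0
  crossover: matched, +6 (running total 36)
  crossover: matched, +6 (running total 42)
Total score = 42
Threshold = 18; verdict = identification

42


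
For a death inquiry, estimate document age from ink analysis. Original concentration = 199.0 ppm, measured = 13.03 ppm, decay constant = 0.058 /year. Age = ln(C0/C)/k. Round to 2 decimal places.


Document age estimation:
C0/C = 199.0 / 13.03 = 15.272448
ln(C0/C) = 2.72605
t = 2.72605 / 0.058 = 47.00 years

47.00


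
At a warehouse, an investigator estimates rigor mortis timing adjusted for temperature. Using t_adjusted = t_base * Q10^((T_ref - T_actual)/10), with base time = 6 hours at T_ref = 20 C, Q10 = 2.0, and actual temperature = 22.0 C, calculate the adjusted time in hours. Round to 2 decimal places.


Rigor mortis time adjustment:
Exponent = (T_ref - T_actual) / 10 = (20 - 22.0) / 10 = -0.2
Q10 factor = 2.0^-0.2 = 0.87055
t_adjusted = 6 * 0.87055 = 5.22 hours

5.22


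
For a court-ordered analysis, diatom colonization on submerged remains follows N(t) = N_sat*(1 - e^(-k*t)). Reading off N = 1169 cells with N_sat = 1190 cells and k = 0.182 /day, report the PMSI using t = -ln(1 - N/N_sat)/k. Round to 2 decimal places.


PMSI from diatom colonization curve:
N / N_sat = 1169 / 1190 = 0.982353
1 - N/N_sat = 0.017647
ln(1 - N/N_sat) = -4.037189
t = -ln(1 - N/N_sat) / k = -(-4.037189) / 0.182 = 22.18 days

22.18


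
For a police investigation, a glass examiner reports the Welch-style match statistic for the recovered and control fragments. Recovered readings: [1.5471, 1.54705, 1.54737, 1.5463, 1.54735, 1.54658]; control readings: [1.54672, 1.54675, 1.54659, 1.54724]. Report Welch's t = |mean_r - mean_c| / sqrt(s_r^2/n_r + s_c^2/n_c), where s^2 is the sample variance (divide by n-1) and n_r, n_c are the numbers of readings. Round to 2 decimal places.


Welch's t-criterion for glass RI comparison:
Recovered mean = sum / n_r = 9.28175 / 6 = 1.5469583
Control mean = sum / n_c = 6.1873 / 4 = 1.546825
Recovered sample variance s_r^2 = 1.85577e-07
Control sample variance s_c^2 = 8.13667e-08
Welch SE (unpooled) = sqrt(s_r^2/n_r + s_c^2/n_c) = sqrt(3.09294e-08 + 2.03417e-08) = sqrt(5.12711e-08) = 0.000226431
|mean_r - mean_c| = 0.000133333
t = 0.000133333 / 0.000226431 = 0.59

0.59


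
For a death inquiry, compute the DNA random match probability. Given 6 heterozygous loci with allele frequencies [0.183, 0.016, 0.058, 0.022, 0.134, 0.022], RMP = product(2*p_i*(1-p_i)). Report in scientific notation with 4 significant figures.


Computing RMP for 6 loci:
Locus 1: 2 * 0.183 * 0.817 = 0.299022
Locus 2: 2 * 0.016 * 0.984 = 0.031488
Locus 3: 2 * 0.058 * 0.942 = 0.109272
Locus 4: 2 * 0.022 * 0.978 = 0.043032
Locus 5: 2 * 0.134 * 0.866 = 0.232088
Locus 6: 2 * 0.022 * 0.978 = 0.043032
RMP = 4.422e-07

4.422e-07


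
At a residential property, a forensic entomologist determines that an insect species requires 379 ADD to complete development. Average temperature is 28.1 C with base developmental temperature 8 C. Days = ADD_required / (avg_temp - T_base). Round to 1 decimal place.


Insect development time:
Effective temperature = avg_temp - T_base = 28.1 - 8 = 20.1 C
Days = ADD / effective_temp = 379 / 20.1 = 18.9 days

18.9


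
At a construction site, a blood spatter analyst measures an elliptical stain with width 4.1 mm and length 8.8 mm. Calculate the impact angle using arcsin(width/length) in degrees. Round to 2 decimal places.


Blood spatter impact angle calculation:
width / length = 4.1 / 8.8 = 0.465909
angle = arcsin(0.465909)
angle = 27.77 degrees

27.77


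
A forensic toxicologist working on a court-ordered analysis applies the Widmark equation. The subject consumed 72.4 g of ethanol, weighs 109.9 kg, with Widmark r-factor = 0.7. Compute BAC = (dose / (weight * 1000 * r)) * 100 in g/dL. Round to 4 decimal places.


Applying the Widmark formula:
BAC = (dose_g / (body_wt * 1000 * r)) * 100
Denominator = 109.9 * 1000 * 0.7 = 76930
BAC = (72.4 / 76930) * 100
BAC = 0.0941 g/dL

0.0941


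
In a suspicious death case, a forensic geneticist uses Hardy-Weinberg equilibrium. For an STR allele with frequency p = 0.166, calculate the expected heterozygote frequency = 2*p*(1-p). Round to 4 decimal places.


Hardy-Weinberg heterozygote frequency:
q = 1 - p = 1 - 0.166 = 0.834
2pq = 2 * 0.166 * 0.834 = 0.2769

0.2769


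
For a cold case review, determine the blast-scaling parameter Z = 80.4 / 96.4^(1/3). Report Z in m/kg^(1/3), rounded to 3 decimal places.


Scaled distance calculation:
W^(1/3) = 96.4^(1/3) = 4.585208
Z = R / W^(1/3) = 80.4 / 4.585208
Z = 17.535 m/kg^(1/3)

17.535


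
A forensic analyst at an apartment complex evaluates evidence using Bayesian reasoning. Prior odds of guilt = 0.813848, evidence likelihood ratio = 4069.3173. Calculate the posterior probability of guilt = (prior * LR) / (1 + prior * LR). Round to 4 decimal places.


Bayesian evidence evaluation:
Posterior odds = prior_odds * LR = 0.813848 * 4069.3173 = 3311.806
Posterior probability = posterior_odds / (1 + posterior_odds)
= 3311.806 / (1 + 3311.806)
= 3311.806 / 3312.806
= 0.9997

0.9997


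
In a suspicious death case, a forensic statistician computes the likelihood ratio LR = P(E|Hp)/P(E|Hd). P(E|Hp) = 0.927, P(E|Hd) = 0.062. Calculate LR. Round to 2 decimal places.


Likelihood ratio calculation:
LR = P(E|Hp) / P(E|Hd)
LR = 0.927 / 0.062
LR = 14.95

14.95


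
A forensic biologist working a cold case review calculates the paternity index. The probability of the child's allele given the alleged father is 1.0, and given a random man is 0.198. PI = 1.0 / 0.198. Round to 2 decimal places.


Paternity Index calculation:
PI = P(allele|father) / P(allele|random)
PI = 1.0 / 0.198
PI = 5.05

5.05


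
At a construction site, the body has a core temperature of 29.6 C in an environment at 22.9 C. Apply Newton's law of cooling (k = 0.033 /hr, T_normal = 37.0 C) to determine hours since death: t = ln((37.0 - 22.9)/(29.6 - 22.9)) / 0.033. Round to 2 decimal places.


Using Newton's law of cooling:
t = ln((T_normal - T_ambient) / (T_body - T_ambient)) / k
T_normal - T_ambient = 14.1
T_body - T_ambient = 6.7
Ratio = 2.104478
ln(ratio) = 0.744067
t = 0.744067 / 0.033 = 22.55 hours

22.55


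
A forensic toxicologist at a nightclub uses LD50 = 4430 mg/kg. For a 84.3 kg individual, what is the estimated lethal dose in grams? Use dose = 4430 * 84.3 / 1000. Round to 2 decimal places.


Lethal dose calculation:
Lethal dose = LD50 * body_weight / 1000
= 4430 * 84.3 / 1000
= 373449 / 1000
= 373.45 g

373.45


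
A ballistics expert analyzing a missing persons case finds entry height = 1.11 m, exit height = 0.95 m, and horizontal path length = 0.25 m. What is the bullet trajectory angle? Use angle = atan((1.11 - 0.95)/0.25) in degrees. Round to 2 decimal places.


Bullet trajectory angle:
Height difference = 1.11 - 0.95 = 0.16 m
angle = atan(0.16 / 0.25)
angle = atan(0.64)
angle = 32.62 degrees

32.62


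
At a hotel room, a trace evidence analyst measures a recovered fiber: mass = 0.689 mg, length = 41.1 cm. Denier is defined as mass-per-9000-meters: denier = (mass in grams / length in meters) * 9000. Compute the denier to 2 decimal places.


Denier calculation:
Mass in grams = 0.689 mg / 1000 = 0.000689 g
Length in meters = 41.1 cm / 100 = 0.411 m
Linear density = mass / length = 0.000689 / 0.411 = 0.0016764 g/m
Denier = (g/m) * 9000 = 0.0016764 * 9000 = 15.09

15.09


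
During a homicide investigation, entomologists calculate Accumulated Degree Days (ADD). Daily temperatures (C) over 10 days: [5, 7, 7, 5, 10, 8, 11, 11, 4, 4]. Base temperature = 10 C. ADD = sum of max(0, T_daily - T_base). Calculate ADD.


Computing ADD day by day:
Day 1: max(0, 5 - 10) = 0
Day 2: max(0, 7 - 10) = 0
Day 3: max(0, 7 - 10) = 0
Day 4: max(0, 5 - 10) = 0
Day 5: max(0, 10 - 10) = 0
Day 6: max(0, 8 - 10) = 0
Day 7: max(0, 11 - 10) = 1
Day 8: max(0, 11 - 10) = 1
Day 9: max(0, 4 - 10) = 0
Day 10: max(0, 4 - 10) = 0
Total ADD = 2

2


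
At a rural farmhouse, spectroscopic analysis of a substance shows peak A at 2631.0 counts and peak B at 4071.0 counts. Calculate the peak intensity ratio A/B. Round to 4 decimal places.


Spectral peak ratio:
Peak A = 2631.0 counts
Peak B = 4071.0 counts
Ratio = 2631.0 / 4071.0 = 0.6463

0.6463


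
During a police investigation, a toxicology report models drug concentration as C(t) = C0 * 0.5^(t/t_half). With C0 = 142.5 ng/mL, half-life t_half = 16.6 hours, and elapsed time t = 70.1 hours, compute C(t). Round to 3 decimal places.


Drug concentration decay:
Number of half-lives = t / t_half = 70.1 / 16.6 = 4.222892
Decay factor = 0.5^4.222892 = 0.05355288
C(t) = 142.5 * 0.05355288 = 7.631 ng/mL

7.631


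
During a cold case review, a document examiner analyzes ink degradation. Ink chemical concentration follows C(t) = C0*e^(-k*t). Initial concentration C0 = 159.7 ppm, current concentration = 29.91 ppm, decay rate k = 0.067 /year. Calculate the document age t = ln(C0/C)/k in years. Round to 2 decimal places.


Document age estimation:
C0/C = 159.7 / 29.91 = 5.339351
ln(C0/C) = 1.675104
t = 1.675104 / 0.067 = 25.00 years

25.00


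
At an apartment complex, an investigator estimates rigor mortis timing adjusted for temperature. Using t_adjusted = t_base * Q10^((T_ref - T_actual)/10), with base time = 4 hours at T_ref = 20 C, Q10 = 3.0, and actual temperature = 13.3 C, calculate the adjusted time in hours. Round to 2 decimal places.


Rigor mortis time adjustment:
Exponent = (T_ref - T_actual) / 10 = (20 - 13.3) / 10 = 0.67
Q10 factor = 3.0^0.67 = 2.08772
t_adjusted = 4 * 2.08772 = 8.35 hours

8.35


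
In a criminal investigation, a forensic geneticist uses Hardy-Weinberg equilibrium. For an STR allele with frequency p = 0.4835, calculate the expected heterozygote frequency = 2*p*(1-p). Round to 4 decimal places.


Hardy-Weinberg heterozygote frequency:
q = 1 - p = 1 - 0.4835 = 0.5165
2pq = 2 * 0.4835 * 0.5165 = 0.4995

0.4995


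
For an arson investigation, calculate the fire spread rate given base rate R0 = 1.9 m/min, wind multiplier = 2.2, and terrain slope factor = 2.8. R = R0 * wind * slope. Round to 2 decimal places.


Fire spread rate calculation:
R = R0 * wind_factor * slope_factor
= 1.9 * 2.2 * 2.8
= 4.18 * 2.8
= 11.70 m/min

11.70


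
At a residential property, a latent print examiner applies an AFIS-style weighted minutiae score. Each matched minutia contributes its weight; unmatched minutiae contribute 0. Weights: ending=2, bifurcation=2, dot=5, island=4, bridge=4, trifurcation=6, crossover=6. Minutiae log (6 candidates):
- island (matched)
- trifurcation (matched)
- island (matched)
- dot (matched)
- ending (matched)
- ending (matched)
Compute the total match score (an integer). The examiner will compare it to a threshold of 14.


Weighted minutiae match score:
  island: matched, +4 (running total 4)
  trifurcation: matched, +6 (running total 10)
  island: matched, +4 (running total 14)
  dot: matched, +5 (running total 19)
  ending: matched, +2 (running total 21)
  ending: matched, +2 (running total 23)
Total score = 23
Threshold = 14; verdict = identification

23


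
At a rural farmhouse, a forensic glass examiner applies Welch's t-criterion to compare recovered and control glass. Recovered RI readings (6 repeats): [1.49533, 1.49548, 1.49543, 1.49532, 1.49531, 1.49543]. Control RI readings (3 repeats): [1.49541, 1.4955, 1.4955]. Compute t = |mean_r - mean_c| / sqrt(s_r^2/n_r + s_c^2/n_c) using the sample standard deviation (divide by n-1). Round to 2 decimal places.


Welch's t-criterion for glass RI comparison:
Recovered mean = sum / n_r = 8.9723 / 6 = 1.4953833
Control mean = sum / n_c = 4.48641 / 3 = 1.49547
Recovered sample variance s_r^2 = 5.18667e-09
Control sample variance s_c^2 = 2.7e-09
Welch SE (unpooled) = sqrt(s_r^2/n_r + s_c^2/n_c) = sqrt(8.64444e-10 + 9e-10) = sqrt(1.76444e-09) = 4.20052e-05
|mean_r - mean_c| = 8.66667e-05
t = 8.66667e-05 / 4.20052e-05 = 2.06

2.06


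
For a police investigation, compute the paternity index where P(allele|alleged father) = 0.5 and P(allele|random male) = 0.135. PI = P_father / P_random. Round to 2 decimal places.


Paternity Index calculation:
PI = P(allele|father) / P(allele|random)
PI = 0.5 / 0.135
PI = 3.70

3.70


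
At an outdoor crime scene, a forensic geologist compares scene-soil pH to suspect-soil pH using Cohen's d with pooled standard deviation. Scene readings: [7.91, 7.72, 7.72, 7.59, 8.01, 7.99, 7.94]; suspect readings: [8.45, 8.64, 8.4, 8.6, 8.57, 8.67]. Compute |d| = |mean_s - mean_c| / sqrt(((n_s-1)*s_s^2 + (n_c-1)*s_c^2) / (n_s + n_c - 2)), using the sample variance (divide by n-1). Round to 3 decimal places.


Pooled-variance Cohen's d for soil pH comparison:
Scene mean = 54.88 / 7 = 7.84
Suspect mean = 51.33 / 6 = 8.555
Scene sample variance s_s^2 = 0.026267
Suspect sample variance s_c^2 = 0.01155
Pooled variance = ((n_s-1)*s_s^2 + (n_c-1)*s_c^2) / (n_s + n_c - 2) = 0.019577
Pooled SD = sqrt(0.019577) = 0.139918
Mean difference = -0.715
|d| = |-0.715| / 0.139918 = 5.110

5.110


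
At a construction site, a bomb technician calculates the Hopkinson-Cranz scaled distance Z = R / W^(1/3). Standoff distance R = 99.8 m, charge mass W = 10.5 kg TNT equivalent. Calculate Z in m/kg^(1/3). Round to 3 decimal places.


Scaled distance calculation:
W^(1/3) = 10.5^(1/3) = 2.18976
Z = R / W^(1/3) = 99.8 / 2.18976
Z = 45.576 m/kg^(1/3)

45.576


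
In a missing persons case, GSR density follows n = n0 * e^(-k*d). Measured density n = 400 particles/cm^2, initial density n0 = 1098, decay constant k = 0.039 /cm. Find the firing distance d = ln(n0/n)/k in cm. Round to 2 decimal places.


GSR distance calculation:
n0/n = 1098 / 400 = 2.745
ln(n0/n) = 1.009781
d = 1.009781 / 0.039 = 25.89 cm

25.89
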